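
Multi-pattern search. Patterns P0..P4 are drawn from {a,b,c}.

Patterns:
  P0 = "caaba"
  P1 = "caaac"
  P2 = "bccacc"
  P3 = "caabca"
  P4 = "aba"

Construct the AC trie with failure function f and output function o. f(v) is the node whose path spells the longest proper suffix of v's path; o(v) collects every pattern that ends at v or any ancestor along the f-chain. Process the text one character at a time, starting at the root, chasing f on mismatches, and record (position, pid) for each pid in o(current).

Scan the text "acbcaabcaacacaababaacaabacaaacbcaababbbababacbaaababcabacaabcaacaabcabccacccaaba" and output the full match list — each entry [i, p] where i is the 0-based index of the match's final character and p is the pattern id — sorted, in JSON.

Build automaton:
Trie (insert patterns):
  0='ε' goto a→16 b→8 c→1
  1='c' goto a→2
  2='ca' goto a→3
  3='caa' goto a→6 b→4
  4='caab' goto a→5 c→14
  5='caaba' goto ·  ←P0
  6='caaa' goto c→7
  7='caaac' goto ·  ←P1
  8='b' goto c→9
  9='bc' goto c→10
  10='bcc' goto a→11
  11='bcca' goto c→12
  12='bccac' goto c→13
  13='bccacc' goto ·  ←P2
  14='caabc' goto a→15
  15='caabca' goto ·  ←P3
  16='a' goto b→17
  17='ab' goto a→18
  18='aba' goto ·  ←P4

Failure links (BFS by depth):
  n1('c'): parent n0 fail=0; on 'c' 0 → fail=0;  out ∅∪∅=∅
  n8('b'): parent n0 fail=0; on 'b' 0 → fail=0;  out ∅∪∅=∅
  n16('a'): parent n0 fail=0; on 'a' 0 → fail=0;  out ∅∪∅=∅
  n2('ca'): parent n1 fail=0; on 'a' 0 → fail=16;  out ∅∪∅=∅
  n9('bc'): parent n8 fail=0; on 'c' 0 → fail=1;  out ∅∪∅=∅
  n17('ab'): parent n16 fail=0; on 'b' 0 → fail=8;  out ∅∪∅=∅
  n3('caa'): parent n2 fail=16; on 'a' 16→0 → fail=16;  out ∅∪∅=∅
  n10('bcc'): parent n9 fail=1; on 'c' 1→0 → fail=1;  out ∅∪∅=∅
  n18('aba'): parent n17 fail=8; on 'a' 8→0 → fail=16;  out {4}∪∅={4}
  n4('caab'): parent n3 fail=16; on 'b' 16 → fail=17;  out ∅∪∅=∅
  n6('caaa'): parent n3 fail=16; on 'a' 16→0 → fail=16;  out ∅∪∅=∅
  n11('bcca'): parent n10 fail=1; on 'a' 1 → fail=2;  out ∅∪∅=∅
  n5('caaba'): parent n4 fail=17; on 'a' 17 → fail=18;  out {0}∪{4}={0,4}
  n7('caaac'): parent n6 fail=16; on 'c' 16→0 → fail=1;  out {1}∪∅={1}
  n12('bccac'): parent n11 fail=2; on 'c' 2→16→0 → fail=1;  out ∅∪∅=∅
  n14('caabc'): parent n4 fail=17; on 'c' 17→8 → fail=9;  out ∅∪∅=∅
  n13('bccacc'): parent n12 fail=1; on 'c' 1→0 → fail=1;  out {2}∪∅={2}
  n15('caabca'): parent n14 fail=9; on 'a' 9→1 → fail=2;  out {3}∪∅={3}

Text stream:
i=0 'a': node 0→16
i=1 'c': node 16→1 (fail-walked)
i=2 'b': node 1→8 (fail-walked)
i=3 'c': node 8→9
i=4 'a': node 9→2 (fail-walked)
i=5 'a': node 2→3
i=6 'b': node 3→4
i=7 'c': node 4→14
i=8 'a': node 14→15  → match P3@[3:8]
i=9 'a': node 15→3 (fail-walked)
i=10 'c': node 3→1 (fail-walked)
i=11 'a': node 1→2
i=12 'c': node 2→1 (fail-walked)
i=13 'a': node 1→2
i=14 'a': node 2→3
i=15 'b': node 3→4
i=16 'a': node 4→5  → match P0@[12:16],P4@[14:16]
i=17 'b': node 5→17 (fail-walked)
i=18 'a': node 17→18  → match P4@[16:18]
i=19 'a': node 18→16 (fail-walked)
i=20 'c': node 16→1 (fail-walked)
i=21 'a': node 1→2
i=22 'a': node 2→3
i=23 'b': node 3→4
i=24 'a': node 4→5  → match P0@[20:24],P4@[22:24]
i=25 'c': node 5→1 (fail-walked)
i=26 'a': node 1→2
i=27 'a': node 2→3
i=28 'a': node 3→6
i=29 'c': node 6→7  → match P1@[25:29]
i=30 'b': node 7→8 (fail-walked)
i=31 'c': node 8→9
i=32 'a': node 9→2 (fail-walked)
i=33 'a': node 2→3
i=34 'b': node 3→4
i=35 'a': node 4→5  → match P0@[31:35],P4@[33:35]
i=36 'b': node 5→17 (fail-walked)
i=37 'b': node 17→8 (fail-walked)
i=38 'b': node 8→8 (fail-walked)
i=39 'a': node 8→16 (fail-walked)
i=40 'b': node 16→17
i=41 'a': node 17→18  → match P4@[39:41]
i=42 'b': node 18→17 (fail-walked)
i=43 'a': node 17→18  → match P4@[41:43]
i=44 'c': node 18→1 (fail-walked)
i=45 'b': node 1→8 (fail-walked)
i=46 'a': node 8→16 (fail-walked)
i=47 'a': node 16→16 (fail-walked)
i=48 'a': node 16→16 (fail-walked)
i=49 'b': node 16→17
i=50 'a': node 17→18  → match P4@[48:50]
i=51 'b': node 18→17 (fail-walked)
i=52 'c': node 17→9 (fail-walked)
i=53 'a': node 9→2 (fail-walked)
i=54 'b': node 2→17 (fail-walked)
i=55 'a': node 17→18  → match P4@[53:55]
i=56 'c': node 18→1 (fail-walked)
i=57 'a': node 1→2
i=58 'a': node 2→3
i=59 'b': node 3→4
i=60 'c': node 4→14
i=61 'a': node 14→15  → match P3@[56:61]
i=62 'a': node 15→3 (fail-walked)
i=63 'c': node 3→1 (fail-walked)
i=64 'a': node 1→2
i=65 'a': node 2→3
i=66 'b': node 3→4
i=67 'c': node 4→14
i=68 'a': node 14→15  → match P3@[63:68]
i=69 'b': node 15→17 (fail-walked)
i=70 'c': node 17→9 (fail-walked)
i=71 'c': node 9→10
i=72 'a': node 10→11
i=73 'c': node 11→12
i=74 'c': node 12→13  → match P2@[69:74]
i=75 'c': node 13→1 (fail-walked)
i=76 'a': node 1→2
i=77 'a': node 2→3
i=78 'b': node 3→4
i=79 'a': node 4→5  → match P0@[75:79],P4@[77:79]

Result: [[8,3],[16,0],[16,4],[18,4],[24,0],[24,4],[29,1],[35,0],[35,4],[41,4],[43,4],[50,4],[55,4],[61,3],[68,3],[74,2],[79,0],[79,4]]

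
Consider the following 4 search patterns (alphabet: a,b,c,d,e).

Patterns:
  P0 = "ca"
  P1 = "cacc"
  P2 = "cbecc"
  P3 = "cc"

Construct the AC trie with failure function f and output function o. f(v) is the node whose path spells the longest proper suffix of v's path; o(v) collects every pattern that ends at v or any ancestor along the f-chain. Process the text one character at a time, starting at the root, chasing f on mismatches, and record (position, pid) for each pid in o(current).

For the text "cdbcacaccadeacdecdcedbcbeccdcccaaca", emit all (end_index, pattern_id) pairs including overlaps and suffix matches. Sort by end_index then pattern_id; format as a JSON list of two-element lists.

Construct AC machine:
Trie (insert patterns):
  0='ε' goto c→1
  1='c' goto a→2 b→5 c→9
  2='ca' goto c→3  [P0 ends]
  3='cac' goto c→4
  4='cacc' goto ·  [P1 ends]
  5='cb' goto e→6
  6='cbe' goto c→7
  7='cbec' goto c→8
  8='cbecc' goto ·  [P2 ends]
  9='cc' goto ·  [P3 ends]

BFS fail/out derivation:
  fail(1) 'c': from fail(0)=0 chase 'c': 0 ⇒ 0;  out=∅∪out(0)=∅
  fail(2) 'ca': from fail(1)=0 chase 'a': 0 ⇒ 0;  out={0}∪out(0)={0}
  fail(5) 'cb': from fail(1)=0 chase 'b': 0 ⇒ 0;  out=∅∪out(0)=∅
  fail(9) 'cc': from fail(1)=0 chase 'c': 0 ⇒ 1;  out={3}∪out(1)={3}
  fail(3) 'cac': from fail(2)=0 chase 'c': 0 ⇒ 1;  out=∅∪out(1)=∅
  fail(6) 'cbe': from fail(5)=0 chase 'e': 0 ⇒ 0;  out=∅∪out(0)=∅
  fail(4) 'cacc': from fail(3)=1 chase 'c': 1 ⇒ 9;  out={1}∪out(9)={1,3}
  fail(7) 'cbec': from fail(6)=0 chase 'c': 0 ⇒ 1;  out=∅∪out(1)=∅
  fail(8) 'cbecc': from fail(7)=1 chase 'c': 1 ⇒ 9;  out={2}∪out(9)={2,3}

Run:
[0] read 'c'  n0⇒n1
[1] read 'd'  n1⇒n0 ·f
[2] read 'b'  n0⇒n0
[3] read 'c'  n0⇒n1
[4] read 'a'  n1⇒n2  ** P0@[3:4]
[5] read 'c'  n2⇒n3
[6] read 'a'  n3⇒n2 ·f  ** P0@[5:6]
[7] read 'c'  n2⇒n3
[8] read 'c'  n3⇒n4  ** P1@[5:8],P3@[7:8]
[9] read 'a'  n4⇒n2 ·f  ** P0@[8:9]
[10] read 'd'  n2⇒n0 ·f
[11] read 'e'  n0⇒n0
[12] read 'a'  n0⇒n0
[13] read 'c'  n0⇒n1
[14] read 'd'  n1⇒n0 ·f
[15] read 'e'  n0⇒n0
[16] read 'c'  n0⇒n1
[17] read 'd'  n1⇒n0 ·f
[18] read 'c'  n0⇒n1
[19] read 'e'  n1⇒n0 ·f
[20] read 'd'  n0⇒n0
[21] read 'b'  n0⇒n0
[22] read 'c'  n0⇒n1
[23] read 'b'  n1⇒n5
[24] read 'e'  n5⇒n6
[25] read 'c'  n6⇒n7
[26] read 'c'  n7⇒n8  ** P2@[22:26],P3@[25:26]
[27] read 'd'  n8⇒n0 ·f
[28] read 'c'  n0⇒n1
[29] read 'c'  n1⇒n9  ** P3@[28:29]
[30] read 'c'  n9⇒n9 ·f  ** P3@[29:30]
[31] read 'a'  n9⇒n2 ·f  ** P0@[30:31]
[32] read 'a'  n2⇒n0 ·f
[33] read 'c'  n0⇒n1
[34] read 'a'  n1⇒n2  ** P0@[33:34]

All matches (sorted): [[4,0],[6,0],[8,1],[8,3],[9,0],[26,2],[26,3],[29,3],[30,3],[31,0],[34,0]]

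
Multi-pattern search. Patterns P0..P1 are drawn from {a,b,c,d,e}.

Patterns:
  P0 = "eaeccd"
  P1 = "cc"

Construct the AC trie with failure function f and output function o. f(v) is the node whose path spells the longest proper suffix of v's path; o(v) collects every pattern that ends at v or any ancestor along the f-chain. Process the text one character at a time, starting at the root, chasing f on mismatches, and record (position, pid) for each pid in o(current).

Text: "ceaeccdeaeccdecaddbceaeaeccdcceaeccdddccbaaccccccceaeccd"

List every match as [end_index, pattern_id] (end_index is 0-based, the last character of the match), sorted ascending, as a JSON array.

Build:
Trie (insert patterns):
  0='ε' goto c→7 e→1
  1='e' goto a→2
  2='ea' goto e→3
  3='eae' goto c→4
  4='eaec' goto c→5
  5='eaecc' goto d→6
  6='eaeccd' goto ·  [P0 ends]
  7='c' goto c→8
  8='cc' goto ·  [P1 ends]

BFS fail/out derivation:
  fail(1) 'e': from fail(0)=0 chase 'e': 0 ⇒ 0;  out=∅∪out(0)=∅
  fail(7) 'c': from fail(0)=0 chase 'c': 0 ⇒ 0;  out=∅∪out(0)=∅
  fail(2) 'ea': from fail(1)=0 chase 'a': 0 ⇒ 0;  out=∅∪out(0)=∅
  fail(8) 'cc': from fail(7)=0 chase 'c': 0 ⇒ 7;  out={1}∪out(7)={1}
  fail(3) 'eae': from fail(2)=0 chase 'e': 0 ⇒ 1;  out=∅∪out(1)=∅
  fail(4) 'eaec': from fail(3)=1 chase 'c': 1→0 ⇒ 7;  out=∅∪out(7)=∅
  fail(5) 'eaecc': from fail(4)=7 chase 'c': 7 ⇒ 8;  out=∅∪out(8)={1}
  fail(6) 'eaeccd': from fail(5)=8 chase 'd': 8→7→0 ⇒ 0;  out={0}∪out(0)={0}

Scan:
[0] read 'c'  n0⇒n7
[1] read 'e'  n7⇒n1 (fail-walked)
[2] read 'a'  n1⇒n2
[3] read 'e'  n2⇒n3
[4] read 'c'  n3⇒n4
[5] read 'c'  n4⇒n5  → match P1@[4:5]
[6] read 'd'  n5⇒n6  → match P0@[1:6]
[7] read 'e'  n6⇒n1 (fail-walked)
[8] read 'a'  n1⇒n2
[9] read 'e'  n2⇒n3
[10] read 'c'  n3⇒n4
[11] read 'c'  n4⇒n5  → match P1@[10:11]
[12] read 'd'  n5⇒n6  → match P0@[7:12]
[13] read 'e'  n6⇒n1 (fail-walked)
[14] read 'c'  n1⇒n7 (fail-walked)
[15] read 'a'  n7⇒n0 (fail-walked)
[16] read 'd'  n0⇒n0
[17] read 'd'  n0⇒n0
[18] read 'b'  n0⇒n0
[19] read 'c'  n0⇒n7
[20] read 'e'  n7⇒n1 (fail-walked)
[21] read 'a'  n1⇒n2
[22] read 'e'  n2⇒n3
[23] read 'a'  n3⇒n2 (fail-walked)
[24] read 'e'  n2⇒n3
[25] read 'c'  n3⇒n4
[26] read 'c'  n4⇒n5  → match P1@[25:26]
[27] read 'd'  n5⇒n6  → match P0@[22:27]
[28] read 'c'  n6⇒n7 (fail-walked)
[29] read 'c'  n7⇒n8  → match P1@[28:29]
[30] read 'e'  n8⇒n1 (fail-walked)
[31] read 'a'  n1⇒n2
[32] read 'e'  n2⇒n3
[33] read 'c'  n3⇒n4
[34] read 'c'  n4⇒n5  → match P1@[33:34]
[35] read 'd'  n5⇒n6  → match P0@[30:35]
[36] read 'd'  n6⇒n0 (fail-walked)
[37] read 'd'  n0⇒n0
[38] read 'c'  n0⇒n7
[39] read 'c'  n7⇒n8  → match P1@[38:39]
[40] read 'b'  n8⇒n0 (fail-walked)
[41] read 'a'  n0⇒n0
[42] read 'a'  n0⇒n0
[43] read 'c'  n0⇒n7
[44] read 'c'  n7⇒n8  → match P1@[43:44]
[45] read 'c'  n8⇒n8 (fail-walked)  → match P1@[44:45]
[46] read 'c'  n8⇒n8 (fail-walked)  → match P1@[45:46]
[47] read 'c'  n8⇒n8 (fail-walked)  → match P1@[46:47]
[48] read 'c'  n8⇒n8 (fail-walked)  → match P1@[47:48]
[49] read 'c'  n8⇒n8 (fail-walked)  → match P1@[48:49]
[50] read 'e'  n8⇒n1 (fail-walked)
[51] read 'a'  n1⇒n2
[52] read 'e'  n2⇒n3
[53] read 'c'  n3⇒n4
[54] read 'c'  n4⇒n5  → match P1@[53:54]
[55] read 'd'  n5⇒n6  → match P0@[50:55]

Result: [[5,1],[6,0],[11,1],[12,0],[26,1],[27,0],[29,1],[34,1],[35,0],[39,1],[44,1],[45,1],[46,1],[47,1],[48,1],[49,1],[54,1],[55,0]]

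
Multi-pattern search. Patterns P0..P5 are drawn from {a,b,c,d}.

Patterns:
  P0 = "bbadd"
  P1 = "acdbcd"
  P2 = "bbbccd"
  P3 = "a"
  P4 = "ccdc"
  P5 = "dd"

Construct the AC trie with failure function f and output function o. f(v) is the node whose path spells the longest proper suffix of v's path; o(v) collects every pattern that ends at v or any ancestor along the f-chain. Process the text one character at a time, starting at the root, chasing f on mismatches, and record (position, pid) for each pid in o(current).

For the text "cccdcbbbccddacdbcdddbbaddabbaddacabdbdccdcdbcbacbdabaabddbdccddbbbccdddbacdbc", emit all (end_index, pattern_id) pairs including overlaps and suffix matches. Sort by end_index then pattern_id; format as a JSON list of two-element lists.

Construct AC machine:
Trie (insert patterns):
  n0 'ε': a→6 b→1 c→16 d→20
  n1 'b': b→2
  n2 'bb': a→3 b→12
  n3 'bba': d→4
  n4 'bbad': d→5
  n5 'bbadd': ·  [P0 ends]
  n6 'a': c→7  [P3 ends]
  n7 'ac': d→8
  n8 'acd': b→9
  n9 'acdb': c→10
  n10 'acdbc': d→11
  n11 'acdbcd': ·  [P1 ends]
  n12 'bbb': c→13
  n13 'bbbc': c→14
  n14 'bbbcc': d→15
  n15 'bbbccd': ·  [P2 ends]
  n16 'c': c→17
  n17 'cc': d→18
  n18 'ccd': c→19
  n19 'ccdc': ·  [P4 ends]
  n20 'd': d→21
  n21 'dd': ·  [P5 ends]

Failure links (BFS by depth):
  fail(1) 'b': from fail(0)=0 chase 'b': 0 ⇒ 0;  out=∅∪out(0)=∅
  fail(6) 'a': from fail(0)=0 chase 'a': 0 ⇒ 0;  out={3}∪out(0)={3}
  fail(16) 'c': from fail(0)=0 chase 'c': 0 ⇒ 0;  out=∅∪out(0)=∅
  fail(20) 'd': from fail(0)=0 chase 'd': 0 ⇒ 0;  out=∅∪out(0)=∅
  fail(2) 'bb': from fail(1)=0 chase 'b': 0 ⇒ 1;  out=∅∪out(1)=∅
  fail(7) 'ac': from fail(6)=0 chase 'c': 0 ⇒ 16;  out=∅∪out(16)=∅
  fail(17) 'cc': from fail(16)=0 chase 'c': 0 ⇒ 16;  out=∅∪out(16)=∅
  fail(21) 'dd': from fail(20)=0 chase 'd': 0 ⇒ 20;  out={5}∪out(20)={5}
  fail(3) 'bba': from fail(2)=1 chase 'a': 1→0 ⇒ 6;  out=∅∪out(6)={3}
  fail(8) 'acd': from fail(7)=16 chase 'd': 16→0 ⇒ 20;  out=∅∪out(20)=∅
  fail(12) 'bbb': from fail(2)=1 chase 'b': 1 ⇒ 2;  out=∅∪out(2)=∅
  fail(18) 'ccd': from fail(17)=16 chase 'd': 16→0 ⇒ 20;  out=∅∪out(20)=∅
  fail(4) 'bbad': from fail(3)=6 chase 'd': 6→0 ⇒ 20;  out=∅∪out(20)=∅
  fail(9) 'acdb': from fail(8)=20 chase 'b': 20→0 ⇒ 1;  out=∅∪out(1)=∅
  fail(13) 'bbbc': from fail(12)=2 chase 'c': 2→1→0 ⇒ 16;  out=∅∪out(16)=∅
  fail(19) 'ccdc': from fail(18)=20 chase 'c': 20→0 ⇒ 16;  out={4}∪out(16)={4}
  fail(5) 'bbadd': from fail(4)=20 chase 'd': 20 ⇒ 21;  out={0}∪out(21)={0,5}
  fail(10) 'acdbc': from fail(9)=1 chase 'c': 1→0 ⇒ 16;  out=∅∪out(16)=∅
  fail(14) 'bbbcc': from fail(13)=16 chase 'c': 16 ⇒ 17;  out=∅∪out(17)=∅
  fail(11) 'acdbcd': from fail(10)=16 chase 'd': 16→0 ⇒ 20;  out={1}∪out(20)={1}
  fail(15) 'bbbccd': from fail(14)=17 chase 'd': 17 ⇒ 18;  out={2}∪out(18)={2}

Scan:
pos 0 'c': at 16
pos 1 'c': at 17
pos 2 'c': at 17 (fail-walked)
pos 3 'd': at 18
pos 4 'c': at 19  emit P4@[1:4]
pos 5 'b': at 1 (fail-walked)
pos 6 'b': at 2
pos 7 'b': at 12
pos 8 'c': at 13
pos 9 'c': at 14
pos 10 'd': at 15  emit P2@[5:10]
pos 11 'd': at 21 (fail-walked)  emit P5@[10:11]
pos 12 'a': at 6 (fail-walked)  emit P3@[12:12]
pos 13 'c': at 7
pos 14 'd': at 8
pos 15 'b': at 9
pos 16 'c': at 10
pos 17 'd': at 11  emit P1@[12:17]
pos 18 'd': at 21 (fail-walked)  emit P5@[17:18]
pos 19 'd': at 21 (fail-walked)  emit P5@[18:19]
pos 20 'b': at 1 (fail-walked)
pos 21 'b': at 2
pos 22 'a': at 3  emit P3@[22:22]
pos 23 'd': at 4
pos 24 'd': at 5  emit P0@[20:24],P5@[23:24]
pos 25 'a': at 6 (fail-walked)  emit P3@[25:25]
pos 26 'b': at 1 (fail-walked)
pos 27 'b': at 2
pos 28 'a': at 3  emit P3@[28:28]
pos 29 'd': at 4
pos 30 'd': at 5  emit P0@[26:30],P5@[29:30]
pos 31 'a': at 6 (fail-walked)  emit P3@[31:31]
pos 32 'c': at 7
pos 33 'a': at 6 (fail-walked)  emit P3@[33:33]
pos 34 'b': at 1 (fail-walked)
pos 35 'd': at 20 (fail-walked)
pos 36 'b': at 1 (fail-walked)
pos 37 'd': at 20 (fail-walked)
pos 38 'c': at 16 (fail-walked)
pos 39 'c': at 17
pos 40 'd': at 18
pos 41 'c': at 19  emit P4@[38:41]
pos 42 'd': at 20 (fail-walked)
pos 43 'b': at 1 (fail-walked)
pos 44 'c': at 16 (fail-walked)
pos 45 'b': at 1 (fail-walked)
pos 46 'a': at 6 (fail-walked)  emit P3@[46:46]
pos 47 'c': at 7
pos 48 'b': at 1 (fail-walked)
pos 49 'd': at 20 (fail-walked)
pos 50 'a': at 6 (fail-walked)  emit P3@[50:50]
pos 51 'b': at 1 (fail-walked)
pos 52 'a': at 6 (fail-walked)  emit P3@[52:52]
pos 53 'a': at 6 (fail-walked)  emit P3@[53:53]
pos 54 'b': at 1 (fail-walked)
pos 55 'd': at 20 (fail-walked)
pos 56 'd': at 21  emit P5@[55:56]
pos 57 'b': at 1 (fail-walked)
pos 58 'd': at 20 (fail-walked)
pos 59 'c': at 16 (fail-walked)
pos 60 'c': at 17
pos 61 'd': at 18
pos 62 'd': at 21 (fail-walked)  emit P5@[61:62]
pos 63 'b': at 1 (fail-walked)
pos 64 'b': at 2
pos 65 'b': at 12
pos 66 'c': at 13
pos 67 'c': at 14
pos 68 'd': at 15  emit P2@[63:68]
pos 69 'd': at 21 (fail-walked)  emit P5@[68:69]
pos 70 'd': at 21 (fail-walked)  emit P5@[69:70]
pos 71 'b': at 1 (fail-walked)
pos 72 'a': at 6 (fail-walked)  emit P3@[72:72]
pos 73 'c': at 7
pos 74 'd': at 8
pos 75 'b': at 9
pos 76 'c': at 10

Matches: [[4,4],[10,2],[11,5],[12,3],[17,1],[18,5],[19,5],[22,3],[24,0],[24,5],[25,3],[28,3],[30,0],[30,5],[31,3],[33,3],[41,4],[46,3],[50,3],[52,3],[53,3],[56,5],[62,5],[68,2],[69,5],[70,5],[72,3]]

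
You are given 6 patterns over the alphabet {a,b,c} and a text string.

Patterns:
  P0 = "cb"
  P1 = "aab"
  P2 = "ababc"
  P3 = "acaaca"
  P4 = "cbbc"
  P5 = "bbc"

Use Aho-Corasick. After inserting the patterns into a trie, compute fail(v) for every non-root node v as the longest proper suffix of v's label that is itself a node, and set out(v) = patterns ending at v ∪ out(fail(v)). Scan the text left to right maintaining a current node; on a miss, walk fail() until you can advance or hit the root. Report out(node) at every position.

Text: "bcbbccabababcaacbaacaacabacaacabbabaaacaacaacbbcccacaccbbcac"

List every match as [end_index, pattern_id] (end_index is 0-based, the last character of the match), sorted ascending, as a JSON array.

Build automaton:
Trie (insert patterns):
  0='ε' goto a→3 b→17 c→1
  1='c' goto b→2
  2='cb' goto b→15  [P0 ends]
  3='a' goto a→4 b→6 c→10
  4='aa' goto b→5
  5='aab' goto ·  [P1 ends]
  6='ab' goto a→7
  7='aba' goto b→8
  8='abab' goto c→9
  9='ababc' goto ·  [P2 ends]
  10='ac' goto a→11
  11='aca' goto a→12
  12='acaa' goto c→13
  13='acaac' goto a→14
  14='acaaca' goto ·  [P3 ends]
  15='cbb' goto c→16
  16='cbbc' goto ·  [P4 ends]
  17='b' goto b→18
  18='bb' goto c→19
  19='bbc' goto ·  [P5 ends]

BFS fail/out derivation:
  n1('c'): parent n0 fail=0; on 'c' 0 → fail=0;  out ∅∪∅=∅
  n3('a'): parent n0 fail=0; on 'a' 0 → fail=0;  out ∅∪∅=∅
  n17('b'): parent n0 fail=0; on 'b' 0 → fail=0;  out ∅∪∅=∅
  n2('cb'): parent n1 fail=0; on 'b' 0 → fail=17;  out {0}∪∅={0}
  n4('aa'): parent n3 fail=0; on 'a' 0 → fail=3;  out ∅∪∅=∅
  n6('ab'): parent n3 fail=0; on 'b' 0 → fail=17;  out ∅∪∅=∅
  n10('ac'): parent n3 fail=0; on 'c' 0 → fail=1;  out ∅∪∅=∅
  n18('bb'): parent n17 fail=0; on 'b' 0 → fail=17;  out ∅∪∅=∅
  n5('aab'): parent n4 fail=3; on 'b' 3 → fail=6;  out {1}∪∅={1}
  n7('aba'): parent n6 fail=17; on 'a' 17→0 → fail=3;  out ∅∪∅=∅
  n11('aca'): parent n10 fail=1; on 'a' 1→0 → fail=3;  out ∅∪∅=∅
  n15('cbb'): parent n2 fail=17; on 'b' 17 → fail=18;  out ∅∪∅=∅
  n19('bbc'): parent n18 fail=17; on 'c' 17→0 → fail=1;  out {5}∪∅={5}
  n8('abab'): parent n7 fail=3; on 'b' 3 → fail=6;  out ∅∪∅=∅
  n12('acaa'): parent n11 fail=3; on 'a' 3 → fail=4;  out ∅∪∅=∅
  n16('cbbc'): parent n15 fail=18; on 'c' 18 → fail=19;  out {4}∪{5}={4,5}
  n9('ababc'): parent n8 fail=6; on 'c' 6→17→0 → fail=1;  out {2}∪∅={2}
  n13('acaac'): parent n12 fail=4; on 'c' 4→3 → fail=10;  out ∅∪∅=∅
  n14('acaaca'): parent n13 fail=10; on 'a' 10 → fail=11;  out {3}∪∅={3}

Run:
[0] read 'b'  n0⇒n17
[1] read 'c'  n17⇒n1 (via fail)
[2] read 'b'  n1⇒n2  emit P0@[1:2]
[3] read 'b'  n2⇒n15
[4] read 'c'  n15⇒n16  emit P4@[1:4],P5@[2:4]
[5] read 'c'  n16⇒n1 (via fail)
[6] read 'a'  n1⇒n3 (via fail)
[7] read 'b'  n3⇒n6
[8] read 'a'  n6⇒n7
[9] read 'b'  n7⇒n8
[10] read 'a'  n8⇒n7 (via fail)
[11] read 'b'  n7⇒n8
[12] read 'c'  n8⇒n9  emit P2@[8:12]
[13] read 'a'  n9⇒n3 (via fail)
[14] read 'a'  n3⇒n4
[15] read 'c'  n4⇒n10 (via fail)
[16] read 'b'  n10⇒n2 (via fail)  emit P0@[15:16]
[17] read 'a'  n2⇒n3 (via fail)
[18] read 'a'  n3⇒n4
[19] read 'c'  n4⇒n10 (via fail)
[20] read 'a'  n10⇒n11
[21] read 'a'  n11⇒n12
[22] read 'c'  n12⇒n13
[23] read 'a'  n13⇒n14  emit P3@[18:23]
[24] read 'b'  n14⇒n6 (via fail)
[25] read 'a'  n6⇒n7
[26] read 'c'  n7⇒n10 (via fail)
[27] read 'a'  n10⇒n11
[28] read 'a'  n11⇒n12
[29] read 'c'  n12⇒n13
[30] read 'a'  n13⇒n14  emit P3@[25:30]
[31] read 'b'  n14⇒n6 (via fail)
[32] read 'b'  n6⇒n18 (via fail)
[33] read 'a'  n18⇒n3 (via fail)
[34] read 'b'  n3⇒n6
[35] read 'a'  n6⇒n7
[36] read 'a'  n7⇒n4 (via fail)
[37] read 'a'  n4⇒n4 (via fail)
[38] read 'c'  n4⇒n10 (via fail)
[39] read 'a'  n10⇒n11
[40] read 'a'  n11⇒n12
[41] read 'c'  n12⇒n13
[42] read 'a'  n13⇒n14  emit P3@[37:42]
[43] read 'a'  n14⇒n12 (via fail)
[44] read 'c'  n12⇒n13
[45] read 'b'  n13⇒n2 (via fail)  emit P0@[44:45]
[46] read 'b'  n2⇒n15
[47] read 'c'  n15⇒n16  emit P4@[44:47],P5@[45:47]
[48] read 'c'  n16⇒n1 (via fail)
[49] read 'c'  n1⇒n1 (via fail)
[50] read 'a'  n1⇒n3 (via fail)
[51] read 'c'  n3⇒n10
[52] read 'a'  n10⇒n11
[53] read 'c'  n11⇒n10 (via fail)
[54] read 'c'  n10⇒n1 (via fail)
[55] read 'b'  n1⇒n2  emit P0@[54:55]
[56] read 'b'  n2⇒n15
[57] read 'c'  n15⇒n16  emit P4@[54:57],P5@[55:57]
[58] read 'a'  n16⇒n3 (via fail)
[59] read 'c'  n3⇒n10

Result: [[2,0],[4,4],[4,5],[12,2],[16,0],[23,3],[30,3],[42,3],[45,0],[47,4],[47,5],[55,0],[57,4],[57,5]]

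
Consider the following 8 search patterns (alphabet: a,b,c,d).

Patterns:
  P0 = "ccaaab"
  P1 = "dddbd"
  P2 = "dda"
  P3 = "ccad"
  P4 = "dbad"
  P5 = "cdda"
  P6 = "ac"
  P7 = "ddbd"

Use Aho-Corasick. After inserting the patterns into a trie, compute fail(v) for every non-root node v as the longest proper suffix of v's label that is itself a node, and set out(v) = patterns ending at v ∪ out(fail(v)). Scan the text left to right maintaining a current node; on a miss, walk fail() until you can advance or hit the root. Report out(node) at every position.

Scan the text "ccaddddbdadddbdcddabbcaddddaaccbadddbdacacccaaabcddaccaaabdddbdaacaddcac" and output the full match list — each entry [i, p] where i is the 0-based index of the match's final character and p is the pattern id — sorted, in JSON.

Build automaton:
Trie (insert patterns):
  0='ε' goto a→20 c→1 d→7
  1='c' goto c→2 d→17
  2='cc' goto a→3
  3='cca' goto a→4 d→13
  4='ccaa' goto a→5
  5='ccaaa' goto b→6
  6='ccaaab' goto ·  ←P0
  7='d' goto b→14 d→8
  8='dd' goto a→12 b→22 d→9
  9='ddd' goto b→10
  10='dddb' goto d→11
  11='dddbd' goto ·  ←P1
  12='dda' goto ·  ←P2
  13='ccad' goto ·  ←P3
  14='db' goto a→15
  15='dba' goto d→16
  16='dbad' goto ·  ←P4
  17='cd' goto d→18
  18='cdd' goto a→19
  19='cdda' goto ·  ←P5
  20='a' goto c→21
  21='ac' goto ·  ←P6
  22='ddb' goto d→23
  23='ddbd' goto ·  ←P7

Failure links (BFS by depth):
  fail(1) 'c': from fail(0)=0 chase 'c': 0 ⇒ 0;  out=∅∪out(0)=∅
  fail(7) 'd': from fail(0)=0 chase 'd': 0 ⇒ 0;  out=∅∪out(0)=∅
  fail(20) 'a': from fail(0)=0 chase 'a': 0 ⇒ 0;  out=∅∪out(0)=∅
  fail(2) 'cc': from fail(1)=0 chase 'c': 0 ⇒ 1;  out=∅∪out(1)=∅
  fail(8) 'dd': from fail(7)=0 chase 'd': 0 ⇒ 7;  out=∅∪out(7)=∅
  fail(14) 'db': from fail(7)=0 chase 'b': 0 ⇒ 0;  out=∅∪out(0)=∅
  fail(17) 'cd': from fail(1)=0 chase 'd': 0 ⇒ 7;  out=∅∪out(7)=∅
  fail(21) 'ac': from fail(20)=0 chase 'c': 0 ⇒ 1;  out={6}∪out(1)={6}
  fail(3) 'cca': from fail(2)=1 chase 'a': 1→0 ⇒ 20;  out=∅∪out(20)=∅
  fail(9) 'ddd': from fail(8)=7 chase 'd': 7 ⇒ 8;  out=∅∪out(8)=∅
  fail(12) 'dda': from fail(8)=7 chase 'a': 7→0 ⇒ 20;  out={2}∪out(20)={2}
  fail(15) 'dba': from fail(14)=0 chase 'a': 0 ⇒ 20;  out=∅∪out(20)=∅
  fail(18) 'cdd': from fail(17)=7 chase 'd': 7 ⇒ 8;  out=∅∪out(8)=∅
  fail(22) 'ddb': from fail(8)=7 chase 'b': 7 ⇒ 14;  out=∅∪out(14)=∅
  fail(4) 'ccaa': from fail(3)=20 chase 'a': 20→0 ⇒ 20;  out=∅∪out(20)=∅
  fail(10) 'dddb': from fail(9)=8 chase 'b': 8 ⇒ 22;  out=∅∪out(22)=∅
  fail(13) 'ccad': from fail(3)=20 chase 'd': 20→0 ⇒ 7;  out={3}∪out(7)={3}
  fail(16) 'dbad': from fail(15)=20 chase 'd': 20→0 ⇒ 7;  out={4}∪out(7)={4}
  fail(19) 'cdda': from fail(18)=8 chase 'a': 8 ⇒ 12;  out={5}∪out(12)={2,5}
  fail(23) 'ddbd': from fail(22)=14 chase 'd': 14→0 ⇒ 7;  out={7}∪out(7)={7}
  fail(5) 'ccaaa': from fail(4)=20 chase 'a': 20→0 ⇒ 20;  out=∅∪out(20)=∅
  fail(11) 'dddbd': from fail(10)=22 chase 'd': 22 ⇒ 23;  out={1}∪out(23)={1,7}
  fail(6) 'ccaaab': from fail(5)=20 chase 'b': 20→0 ⇒ 0;  out={0}∪out(0)={0}

Scan:
i=0 'c': node 0→1
i=1 'c': node 1→2
i=2 'a': node 2→3
i=3 'd': node 3→13  → match P3@[0:3]
i=4 'd': node 13→8 ·f
i=5 'd': node 8→9
i=6 'd': node 9→9 ·f
i=7 'b': node 9→10
i=8 'd': node 10→11  → match P1@[4:8],P7@[5:8]
i=9 'a': node 11→20 ·f
i=10 'd': node 20→7 ·f
i=11 'd': node 7→8
i=12 'd': node 8→9
i=13 'b': node 9→10
i=14 'd': node 10→11  → match P1@[10:14],P7@[11:14]
i=15 'c': node 11→1 ·f
i=16 'd': node 1→17
i=17 'd': node 17→18
i=18 'a': node 18→19  → match P2@[16:18],P5@[15:18]
i=19 'b': node 19→0 ·f
i=20 'b': node 0→0
i=21 'c': node 0→1
i=22 'a': node 1→20 ·f
i=23 'd': node 20→7 ·f
i=24 'd': node 7→8
i=25 'd': node 8→9
i=26 'd': node 9→9 ·f
i=27 'a': node 9→12 ·f  → match P2@[25:27]
i=28 'a': node 12→20 ·f
i=29 'c': node 20→21  → match P6@[28:29]
i=30 'c': node 21→2 ·f
i=31 'b': node 2→0 ·f
i=32 'a': node 0→20
i=33 'd': node 20→7 ·f
i=34 'd': node 7→8
i=35 'd': node 8→9
i=36 'b': node 9→10
i=37 'd': node 10→11  → match P1@[33:37],P7@[34:37]
i=38 'a': node 11→20 ·f
i=39 'c': node 20→21  → match P6@[38:39]
i=40 'a': node 21→20 ·f
i=41 'c': node 20→21  → match P6@[40:41]
i=42 'c': node 21→2 ·f
i=43 'c': node 2→2 ·f
i=44 'a': node 2→3
i=45 'a': node 3→4
i=46 'a': node 4→5
i=47 'b': node 5→6  → match P0@[42:47]
i=48 'c': node 6→1 ·f
i=49 'd': node 1→17
i=50 'd': node 17→18
i=51 'a': node 18→19  → match P2@[49:51],P5@[48:51]
i=52 'c': node 19→21 ·f  → match P6@[51:52]
i=53 'c': node 21→2 ·f
i=54 'a': node 2→3
i=55 'a': node 3→4
i=56 'a': node 4→5
i=57 'b': node 5→6  → match P0@[52:57]
i=58 'd': node 6→7 ·f
i=59 'd': node 7→8
i=60 'd': node 8→9
i=61 'b': node 9→10
i=62 'd': node 10→11  → match P1@[58:62],P7@[59:62]
i=63 'a': node 11→20 ·f
i=64 'a': node 20→20 ·f
i=65 'c': node 20→21  → match P6@[64:65]
i=66 'a': node 21→20 ·f
i=67 'd': node 20→7 ·f
i=68 'd': node 7→8
i=69 'c': node 8→1 ·f
i=70 'a': node 1→20 ·f
i=71 'c': node 20→21  → match P6@[70:71]

Matches: [[3,3],[8,1],[8,7],[14,1],[14,7],[18,2],[18,5],[27,2],[29,6],[37,1],[37,7],[39,6],[41,6],[47,0],[51,2],[51,5],[52,6],[57,0],[62,1],[62,7],[65,6],[71,6]]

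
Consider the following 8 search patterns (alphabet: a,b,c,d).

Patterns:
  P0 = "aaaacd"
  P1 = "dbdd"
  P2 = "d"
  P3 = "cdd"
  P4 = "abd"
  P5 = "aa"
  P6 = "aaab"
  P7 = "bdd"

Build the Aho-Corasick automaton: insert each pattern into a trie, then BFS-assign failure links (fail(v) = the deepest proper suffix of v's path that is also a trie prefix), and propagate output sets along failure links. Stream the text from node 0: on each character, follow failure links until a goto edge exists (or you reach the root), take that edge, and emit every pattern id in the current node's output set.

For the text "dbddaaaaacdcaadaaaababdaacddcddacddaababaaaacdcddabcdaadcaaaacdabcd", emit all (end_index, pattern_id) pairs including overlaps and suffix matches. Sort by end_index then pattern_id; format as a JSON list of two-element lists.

Build:
Trie (insert patterns):
  n0 'ε': a→1 b→17 c→11 d→7
  n1 'a': a→2 b→14
  n2 'aa': a→3  ←P5
  n3 'aaa': a→4 b→16
  n4 'aaaa': c→5
  n5 'aaaac': d→6
  n6 'aaaacd': ·  ←P0
  n7 'd': b→8  ←P2
  n8 'db': d→9
  n9 'dbd': d→10
  n10 'dbdd': ·  ←P1
  n11 'c': d→12
  n12 'cd': d→13
  n13 'cdd': ·  ←P3
  n14 'ab': d→15
  n15 'abd': ·  ←P4
  n16 'aaab': ·  ←P6
  n17 'b': d→18
  n18 'bd': d→19
  n19 'bdd': ·  ←P7

BFS fail/out derivation:
  n1('a'): parent n0 fail=0; on 'a' 0 → fail=0;  out ∅∪∅=∅
  n7('d'): parent n0 fail=0; on 'd' 0 → fail=0;  out {2}∪∅={2}
  n11('c'): parent n0 fail=0; on 'c' 0 → fail=0;  out ∅∪∅=∅
  n17('b'): parent n0 fail=0; on 'b' 0 → fail=0;  out ∅∪∅=∅
  n2('aa'): parent n1 fail=0; on 'a' 0 → fail=1;  out {5}∪∅={5}
  n8('db'): parent n7 fail=0; on 'b' 0 → fail=17;  out ∅∪∅=∅
  n12('cd'): parent n11 fail=0; on 'd' 0 → fail=7;  out ∅∪{2}={2}
  n14('ab'): parent n1 fail=0; on 'b' 0 → fail=17;  out ∅∪∅=∅
  n18('bd'): parent n17 fail=0; on 'd' 0 → fail=7;  out ∅∪{2}={2}
  n3('aaa'): parent n2 fail=1; on 'a' 1 → fail=2;  out ∅∪{5}={5}
  n9('dbd'): parent n8 fail=17; on 'd' 17 → fail=18;  out ∅∪{2}={2}
  n13('cdd'): parent n12 fail=7; on 'd' 7→0 → fail=7;  out {3}∪{2}={2,3}
  n15('abd'): parent n14 fail=17; on 'd' 17 → fail=18;  out {4}∪{2}={2,4}
  n19('bdd'): parent n18 fail=7; on 'd' 7→0 → fail=7;  out {7}∪{2}={2,7}
  n4('aaaa'): parent n3 fail=2; on 'a' 2 → fail=3;  out ∅∪{5}={5}
  n10('dbdd'): parent n9 fail=18; on 'd' 18 → fail=19;  out {1}∪{2,7}={1,2,7}
  n16('aaab'): parent n3 fail=2; on 'b' 2→1 → fail=14;  out {6}∪∅={6}
  n5('aaaac'): parent n4 fail=3; on 'c' 3→2→1→0 → fail=11;  out ∅∪∅=∅
  n6('aaaacd'): parent n5 fail=11; on 'd' 11 → fail=12;  out {0}∪{2}={0,2}

Run:
i=0 'd': node 0→7  ** P2@[0:0]
i=1 'b': node 7→8
i=2 'd': node 8→9  ** P2@[2:2]
i=3 'd': node 9→10  ** P1@[0:3],P2@[3:3],P7@[1:3]
i=4 'a': node 10→1 (fail-walked)
i=5 'a': node 1→2  ** P5@[4:5]
i=6 'a': node 2→3  ** P5@[5:6]
i=7 'a': node 3→4  ** P5@[6:7]
i=8 'a': node 4→4 (fail-walked)  ** P5@[7:8]
i=9 'c': node 4→5
i=10 'd': node 5→6  ** P0@[5:10],P2@[10:10]
i=11 'c': node 6→11 (fail-walked)
i=12 'a': node 11→1 (fail-walked)
i=13 'a': node 1→2  ** P5@[12:13]
i=14 'd': node 2→7 (fail-walked)  ** P2@[14:14]
i=15 'a': node 7→1 (fail-walked)
i=16 'a': node 1→2  ** P5@[15:16]
i=17 'a': node 2→3  ** P5@[16:17]
i=18 'a': node 3→4  ** P5@[17:18]
i=19 'b': node 4→16 (fail-walked)  ** P6@[16:19]
i=20 'a': node 16→1 (fail-walked)
i=21 'b': node 1→14
i=22 'd': node 14→15  ** P2@[22:22],P4@[20:22]
i=23 'a': node 15→1 (fail-walked)
i=24 'a': node 1→2  ** P5@[23:24]
i=25 'c': node 2→11 (fail-walked)
i=26 'd': node 11→12  ** P2@[26:26]
i=27 'd': node 12→13  ** P2@[27:27],P3@[25:27]
i=28 'c': node 13→11 (fail-walked)
i=29 'd': node 11→12  ** P2@[29:29]
i=30 'd': node 12→13  ** P2@[30:30],P3@[28:30]
i=31 'a': node 13→1 (fail-walked)
i=32 'c': node 1→11 (fail-walked)
i=33 'd': node 11→12  ** P2@[33:33]
i=34 'd': node 12→13  ** P2@[34:34],P3@[32:34]
i=35 'a': node 13→1 (fail-walked)
i=36 'a': node 1→2  ** P5@[35:36]
i=37 'b': node 2→14 (fail-walked)
i=38 'a': node 14→1 (fail-walked)
i=39 'b': node 1→14
i=40 'a': node 14→1 (fail-walked)
i=41 'a': node 1→2  ** P5@[40:41]
i=42 'a': node 2→3  ** P5@[41:42]
i=43 'a': node 3→4  ** P5@[42:43]
i=44 'c': node 4→5
i=45 'd': node 5→6  ** P0@[40:45],P2@[45:45]
i=46 'c': node 6→11 (fail-walked)
i=47 'd': node 11→12  ** P2@[47:47]
i=48 'd': node 12→13  ** P2@[48:48],P3@[46:48]
i=49 'a': node 13→1 (fail-walked)
i=50 'b': node 1→14
i=51 'c': node 14→11 (fail-walked)
i=52 'd': node 11→12  ** P2@[52:52]
i=53 'a': node 12→1 (fail-walked)
i=54 'a': node 1→2  ** P5@[53:54]
i=55 'd': node 2→7 (fail-walked)  ** P2@[55:55]
i=56 'c': node 7→11 (fail-walked)
i=57 'a': node 11→1 (fail-walked)
i=58 'a': node 1→2  ** P5@[57:58]
i=59 'a': node 2→3  ** P5@[58:59]
i=60 'a': node 3→4  ** P5@[59:60]
i=61 'c': node 4→5
i=62 'd': node 5→6  ** P0@[57:62],P2@[62:62]
i=63 'a': node 6→1 (fail-walked)
i=64 'b': node 1→14
i=65 'c': node 14→11 (fail-walked)
i=66 'd': node 11→12  ** P2@[66:66]

All matches (sorted): [[0,2],[2,2],[3,1],[3,2],[3,7],[5,5],[6,5],[7,5],[8,5],[10,0],[10,2],[13,5],[14,2],[16,5],[17,5],[18,5],[19,6],[22,2],[22,4],[24,5],[26,2],[27,2],[27,3],[29,2],[30,2],[30,3],[33,2],[34,2],[34,3],[36,5],[41,5],[42,5],[43,5],[45,0],[45,2],[47,2],[48,2],[48,3],[52,2],[54,5],[55,2],[58,5],[59,5],[60,5],[62,0],[62,2],[66,2]]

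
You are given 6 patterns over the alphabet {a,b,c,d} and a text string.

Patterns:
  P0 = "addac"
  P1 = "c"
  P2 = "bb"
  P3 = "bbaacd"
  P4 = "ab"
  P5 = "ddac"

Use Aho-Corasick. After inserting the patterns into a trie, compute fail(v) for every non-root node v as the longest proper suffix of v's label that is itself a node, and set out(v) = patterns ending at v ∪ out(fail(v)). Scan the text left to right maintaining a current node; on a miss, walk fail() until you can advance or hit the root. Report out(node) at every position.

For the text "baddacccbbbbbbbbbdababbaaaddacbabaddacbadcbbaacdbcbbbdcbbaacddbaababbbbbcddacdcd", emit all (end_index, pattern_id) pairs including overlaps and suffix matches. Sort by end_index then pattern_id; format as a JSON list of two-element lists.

Build:
Trie nodes:
  0='ε' goto a→1 b→7 c→6 d→14
  1='a' goto b→13 d→2
  2='ad' goto d→3
  3='add' goto a→4
  4='adda' goto c→5
  5='addac' goto ·  ←P0
  6='c' goto ·  ←P1
  7='b' goto b→8
  8='bb' goto a→9  ←P2
  9='bba' goto a→10
  10='bbaa' goto c→11
  11='bbaac' goto d→12
  12='bbaacd' goto ·  ←P3
  13='ab' goto ·  ←P4
  14='d' goto d→15
  15='dd' goto a→16
  16='dda' goto c→17
  17='ddac' goto ·  ←P5

BFS fail/out derivation:
  n1('a'): parent n0 fail=0; on 'a' 0 → fail=0;  out ∅∪∅=∅
  n6('c'): parent n0 fail=0; on 'c' 0 → fail=0;  out {1}∪∅={1}
  n7('b'): parent n0 fail=0; on 'b' 0 → fail=0;  out ∅∪∅=∅
  n14('d'): parent n0 fail=0; on 'd' 0 → fail=0;  out ∅∪∅=∅
  n2('ad'): parent n1 fail=0; on 'd' 0 → fail=14;  out ∅∪∅=∅
  n8('bb'): parent n7 fail=0; on 'b' 0 → fail=7;  out {2}∪∅={2}
  n13('ab'): parent n1 fail=0; on 'b' 0 → fail=7;  out {4}∪∅={4}
  n15('dd'): parent n14 fail=0; on 'd' 0 → fail=14;  out ∅∪∅=∅
  n3('add'): parent n2 fail=14; on 'd' 14 → fail=15;  out ∅∪∅=∅
  n9('bba'): parent n8 fail=7; on 'a' 7→0 → fail=1;  out ∅∪∅=∅
  n16('dda'): parent n15 fail=14; on 'a' 14→0 → fail=1;  out ∅∪∅=∅
  n4('adda'): parent n3 fail=15; on 'a' 15 → fail=16;  out ∅∪∅=∅
  n10('bbaa'): parent n9 fail=1; on 'a' 1→0 → fail=1;  out ∅∪∅=∅
  n17('ddac'): parent n16 fail=1; on 'c' 1→0 → fail=6;  out {5}∪{1}={1,5}
  n5('addac'): parent n4 fail=16; on 'c' 16 → fail=17;  out {0}∪{1,5}={0,1,5}
  n11('bbaac'): parent n10 fail=1; on 'c' 1→0 → fail=6;  out ∅∪{1}={1}
  n12('bbaacd'): parent n11 fail=6; on 'd' 6→0 → fail=14;  out {3}∪∅={3}

Scan:
[0] read 'b'  n0⇒n7
[1] read 'a'  n7⇒n1 ·f
[2] read 'd'  n1⇒n2
[3] read 'd'  n2⇒n3
[4] read 'a'  n3⇒n4
[5] read 'c'  n4⇒n5  ** P0@[1:5],P1@[5:5],P5@[2:5]
[6] read 'c'  n5⇒n6 ·f  ** P1@[6:6]
[7] read 'c'  n6⇒n6 ·f  ** P1@[7:7]
[8] read 'b'  n6⇒n7 ·f
[9] read 'b'  n7⇒n8  ** P2@[8:9]
[10] read 'b'  n8⇒n8 ·f  ** P2@[9:10]
[11] read 'b'  n8⇒n8 ·f  ** P2@[10:11]
[12] read 'b'  n8⇒n8 ·f  ** P2@[11:12]
[13] read 'b'  n8⇒n8 ·f  ** P2@[12:13]
[14] read 'b'  n8⇒n8 ·f  ** P2@[13:14]
[15] read 'b'  n8⇒n8 ·f  ** P2@[14:15]
[16] read 'b'  n8⇒n8 ·f  ** P2@[15:16]
[17] read 'd'  n8⇒n14 ·f
[18] read 'a'  n14⇒n1 ·f
[19] read 'b'  n1⇒n13  ** P4@[18:19]
[20] read 'a'  n13⇒n1 ·f
[21] read 'b'  n1⇒n13  ** P4@[20:21]
[22] read 'b'  n13⇒n8 ·f  ** P2@[21:22]
[23] read 'a'  n8⇒n9
[24] read 'a'  n9⇒n10
[25] read 'a'  n10⇒n1 ·f
[26] read 'd'  n1⇒n2
[27] read 'd'  n2⇒n3
[28] read 'a'  n3⇒n4
[29] read 'c'  n4⇒n5  ** P0@[25:29],P1@[29:29],P5@[26:29]
[30] read 'b'  n5⇒n7 ·f
[31] read 'a'  n7⇒n1 ·f
[32] read 'b'  n1⇒n13  ** P4@[31:32]
[33] read 'a'  n13⇒n1 ·f
[34] read 'd'  n1⇒n2
[35] read 'd'  n2⇒n3
[36] read 'a'  n3⇒n4
[37] read 'c'  n4⇒n5  ** P0@[33:37],P1@[37:37],P5@[34:37]
[38] read 'b'  n5⇒n7 ·f
[39] read 'a'  n7⇒n1 ·f
[40] read 'd'  n1⇒n2
[41] read 'c'  n2⇒n6 ·f  ** P1@[41:41]
[42] read 'b'  n6⇒n7 ·f
[43] read 'b'  n7⇒n8  ** P2@[42:43]
[44] read 'a'  n8⇒n9
[45] read 'a'  n9⇒n10
[46] read 'c'  n10⇒n11  ** P1@[46:46]
[47] read 'd'  n11⇒n12  ** P3@[42:47]
[48] read 'b'  n12⇒n7 ·f
[49] read 'c'  n7⇒n6 ·f  ** P1@[49:49]
[50] read 'b'  n6⇒n7 ·f
[51] read 'b'  n7⇒n8  ** P2@[50:51]
[52] read 'b'  n8⇒n8 ·f  ** P2@[51:52]
[53] read 'd'  n8⇒n14 ·f
[54] read 'c'  n14⇒n6 ·f  ** P1@[54:54]
[55] read 'b'  n6⇒n7 ·f
[56] read 'b'  n7⇒n8  ** P2@[55:56]
[57] read 'a'  n8⇒n9
[58] read 'a'  n9⇒n10
[59] read 'c'  n10⇒n11  ** P1@[59:59]
[60] read 'd'  n11⇒n12  ** P3@[55:60]
[61] read 'd'  n12⇒n15 ·f
[62] read 'b'  n15⇒n7 ·f
[63] read 'a'  n7⇒n1 ·f
[64] read 'a'  n1⇒n1 ·f
[65] read 'b'  n1⇒n13  ** P4@[64:65]
[66] read 'a'  n13⇒n1 ·f
[67] read 'b'  n1⇒n13  ** P4@[66:67]
[68] read 'b'  n13⇒n8 ·f  ** P2@[67:68]
[69] read 'b'  n8⇒n8 ·f  ** P2@[68:69]
[70] read 'b'  n8⇒n8 ·f  ** P2@[69:70]
[71] read 'b'  n8⇒n8 ·f  ** P2@[70:71]
[72] read 'c'  n8⇒n6 ·f  ** P1@[72:72]
[73] read 'd'  n6⇒n14 ·f
[74] read 'd'  n14⇒n15
[75] read 'a'  n15⇒n16
[76] read 'c'  n16⇒n17  ** P1@[76:76],P5@[73:76]
[77] read 'd'  n17⇒n14 ·f
[78] read 'c'  n14⇒n6 ·f  ** P1@[78:78]
[79] read 'd'  n6⇒n14 ·f

All matches (sorted): [[5,0],[5,1],[5,5],[6,1],[7,1],[9,2],[10,2],[11,2],[12,2],[13,2],[14,2],[15,2],[16,2],[19,4],[21,4],[22,2],[29,0],[29,1],[29,5],[32,4],[37,0],[37,1],[37,5],[41,1],[43,2],[46,1],[47,3],[49,1],[51,2],[52,2],[54,1],[56,2],[59,1],[60,3],[65,4],[67,4],[68,2],[69,2],[70,2],[71,2],[72,1],[76,1],[76,5],[78,1]]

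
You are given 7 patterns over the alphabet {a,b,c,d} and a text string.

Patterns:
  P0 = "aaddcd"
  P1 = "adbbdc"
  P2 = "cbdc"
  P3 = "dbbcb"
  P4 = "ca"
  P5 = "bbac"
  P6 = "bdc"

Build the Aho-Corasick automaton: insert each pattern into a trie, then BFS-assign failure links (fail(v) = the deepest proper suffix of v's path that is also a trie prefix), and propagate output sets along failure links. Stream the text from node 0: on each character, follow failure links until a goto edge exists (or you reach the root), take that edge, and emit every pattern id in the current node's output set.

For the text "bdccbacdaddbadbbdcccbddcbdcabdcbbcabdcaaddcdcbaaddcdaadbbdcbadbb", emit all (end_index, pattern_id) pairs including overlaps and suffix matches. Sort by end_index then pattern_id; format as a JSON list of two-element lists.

Build:
Trie nodes:
  0='ε' goto a→1 b→22 c→12 d→16
  1='a' goto a→2 d→7
  2='aa' goto d→3
  3='aad' goto d→4
  4='aadd' goto c→5
  5='aaddc' goto d→6
  6='aaddcd' goto ·  ←P0
  7='ad' goto b→8
  8='adb' goto b→9
  9='adbb' goto d→10
  10='adbbd' goto c→11
  11='adbbdc' goto ·  ←P1
  12='c' goto a→21 b→13
  13='cb' goto d→14
  14='cbd' goto c→15
  15='cbdc' goto ·  ←P2
  16='d' goto b→17
  17='db' goto b→18
  18='dbb' goto c→19
  19='dbbc' goto b→20
  20='dbbcb' goto ·  ←P3
  21='ca' goto ·  ←P4
  22='b' goto b→23 d→26
  23='bb' goto a→24
  24='bba' goto c→25
  25='bbac' goto ·  ←P5
  26='bd' goto c→27
  27='bdc' goto ·  ←P6

BFS fail/out derivation:
  n1('a'): parent n0 fail=0; on 'a' 0 → fail=0;  out ∅∪∅=∅
  n12('c'): parent n0 fail=0; on 'c' 0 → fail=0;  out ∅∪∅=∅
  n16('d'): parent n0 fail=0; on 'd' 0 → fail=0;  out ∅∪∅=∅
  n22('b'): parent n0 fail=0; on 'b' 0 → fail=0;  out ∅∪∅=∅
  n2('aa'): parent n1 fail=0; on 'a' 0 → fail=1;  out ∅∪∅=∅
  n7('ad'): parent n1 fail=0; on 'd' 0 → fail=16;  out ∅∪∅=∅
  n13('cb'): parent n12 fail=0; on 'b' 0 → fail=22;  out ∅∪∅=∅
  n17('db'): parent n16 fail=0; on 'b' 0 → fail=22;  out ∅∪∅=∅
  n21('ca'): parent n12 fail=0; on 'a' 0 → fail=1;  out {4}∪∅={4}
  n23('bb'): parent n22 fail=0; on 'b' 0 → fail=22;  out ∅∪∅=∅
  n26('bd'): parent n22 fail=0; on 'd' 0 → fail=16;  out ∅∪∅=∅
  n3('aad'): parent n2 fail=1; on 'd' 1 → fail=7;  out ∅∪∅=∅
  n8('adb'): parent n7 fail=16; on 'b' 16 → fail=17;  out ∅∪∅=∅
  n14('cbd'): parent n13 fail=22; on 'd' 22 → fail=26;  out ∅∪∅=∅
  n18('dbb'): parent n17 fail=22; on 'b' 22 → fail=23;  out ∅∪∅=∅
  n24('bba'): parent n23 fail=22; on 'a' 22→0 → fail=1;  out ∅∪∅=∅
  n27('bdc'): parent n26 fail=16; on 'c' 16→0 → fail=12;  out {6}∪∅={6}
  n4('aadd'): parent n3 fail=7; on 'd' 7→16→0 → fail=16;  out ∅∪∅=∅
  n9('adbb'): parent n8 fail=17; on 'b' 17 → fail=18;  out ∅∪∅=∅
  n15('cbdc'): parent n14 fail=26; on 'c' 26 → fail=27;  out {2}∪{6}={2,6}
  n19('dbbc'): parent n18 fail=23; on 'c' 23→22→0 → fail=12;  out ∅∪∅=∅
  n25('bbac'): parent n24 fail=1; on 'c' 1→0 → fail=12;  out {5}∪∅={5}
  n5('aaddc'): parent n4 fail=16; on 'c' 16→0 → fail=12;  out ∅∪∅=∅
  n10('adbbd'): parent n9 fail=18; on 'd' 18→23→22 → fail=26;  out ∅∪∅=∅
  n20('dbbcb'): parent n19 fail=12; on 'b' 12 → fail=13;  out {3}∪∅={3}
  n6('aaddcd'): parent n5 fail=12; on 'd' 12→0 → fail=16;  out {0}∪∅={0}
  n11('adbbdc'): parent n10 fail=26; on 'c' 26 → fail=27;  out {1}∪{6}={1,6}

Scan:
i=0 'b': node 0→22
i=1 'd': node 22→26
i=2 'c': node 26→27  ** P6@[0:2]
i=3 'c': node 27→12 (via fail)
i=4 'b': node 12→13
i=5 'a': node 13→1 (via fail)
i=6 'c': node 1→12 (via fail)
i=7 'd': node 12→16 (via fail)
i=8 'a': node 16→1 (via fail)
i=9 'd': node 1→7
i=10 'd': node 7→16 (via fail)
i=11 'b': node 16→17
i=12 'a': node 17→1 (via fail)
i=13 'd': node 1→7
i=14 'b': node 7→8
i=15 'b': node 8→9
i=16 'd': node 9→10
i=17 'c': node 10→11  ** P1@[12:17],P6@[15:17]
i=18 'c': node 11→12 (via fail)
i=19 'c': node 12→12 (via fail)
i=20 'b': node 12→13
i=21 'd': node 13→14
i=22 'd': node 14→16 (via fail)
i=23 'c': node 16→12 (via fail)
i=24 'b': node 12→13
i=25 'd': node 13→14
i=26 'c': node 14→15  ** P2@[23:26],P6@[24:26]
i=27 'a': node 15→21 (via fail)  ** P4@[26:27]
i=28 'b': node 21→22 (via fail)
i=29 'd': node 22→26
i=30 'c': node 26→27  ** P6@[28:30]
i=31 'b': node 27→13 (via fail)
i=32 'b': node 13→23 (via fail)
i=33 'c': node 23→12 (via fail)
i=34 'a': node 12→21  ** P4@[33:34]
i=35 'b': node 21→22 (via fail)
i=36 'd': node 22→26
i=37 'c': node 26→27  ** P6@[35:37]
i=38 'a': node 27→21 (via fail)  ** P4@[37:38]
i=39 'a': node 21→2 (via fail)
i=40 'd': node 2→3
i=41 'd': node 3→4
i=42 'c': node 4→5
i=43 'd': node 5→6  ** P0@[38:43]
i=44 'c': node 6→12 (via fail)
i=45 'b': node 12→13
i=46 'a': node 13→1 (via fail)
i=47 'a': node 1→2
i=48 'd': node 2→3
i=49 'd': node 3→4
i=50 'c': node 4→5
i=51 'd': node 5→6  ** P0@[46:51]
i=52 'a': node 6→1 (via fail)
i=53 'a': node 1→2
i=54 'd': node 2→3
i=55 'b': node 3→8 (via fail)
i=56 'b': node 8→9
i=57 'd': node 9→10
i=58 'c': node 10→11  ** P1@[53:58],P6@[56:58]
i=59 'b': node 11→13 (via fail)
i=60 'a': node 13→1 (via fail)
i=61 'd': node 1→7
i=62 'b': node 7→8
i=63 'b': node 8→9

All matches (sorted): [[2,6],[17,1],[17,6],[26,2],[26,6],[27,4],[30,6],[34,4],[37,6],[38,4],[43,0],[51,0],[58,1],[58,6]]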